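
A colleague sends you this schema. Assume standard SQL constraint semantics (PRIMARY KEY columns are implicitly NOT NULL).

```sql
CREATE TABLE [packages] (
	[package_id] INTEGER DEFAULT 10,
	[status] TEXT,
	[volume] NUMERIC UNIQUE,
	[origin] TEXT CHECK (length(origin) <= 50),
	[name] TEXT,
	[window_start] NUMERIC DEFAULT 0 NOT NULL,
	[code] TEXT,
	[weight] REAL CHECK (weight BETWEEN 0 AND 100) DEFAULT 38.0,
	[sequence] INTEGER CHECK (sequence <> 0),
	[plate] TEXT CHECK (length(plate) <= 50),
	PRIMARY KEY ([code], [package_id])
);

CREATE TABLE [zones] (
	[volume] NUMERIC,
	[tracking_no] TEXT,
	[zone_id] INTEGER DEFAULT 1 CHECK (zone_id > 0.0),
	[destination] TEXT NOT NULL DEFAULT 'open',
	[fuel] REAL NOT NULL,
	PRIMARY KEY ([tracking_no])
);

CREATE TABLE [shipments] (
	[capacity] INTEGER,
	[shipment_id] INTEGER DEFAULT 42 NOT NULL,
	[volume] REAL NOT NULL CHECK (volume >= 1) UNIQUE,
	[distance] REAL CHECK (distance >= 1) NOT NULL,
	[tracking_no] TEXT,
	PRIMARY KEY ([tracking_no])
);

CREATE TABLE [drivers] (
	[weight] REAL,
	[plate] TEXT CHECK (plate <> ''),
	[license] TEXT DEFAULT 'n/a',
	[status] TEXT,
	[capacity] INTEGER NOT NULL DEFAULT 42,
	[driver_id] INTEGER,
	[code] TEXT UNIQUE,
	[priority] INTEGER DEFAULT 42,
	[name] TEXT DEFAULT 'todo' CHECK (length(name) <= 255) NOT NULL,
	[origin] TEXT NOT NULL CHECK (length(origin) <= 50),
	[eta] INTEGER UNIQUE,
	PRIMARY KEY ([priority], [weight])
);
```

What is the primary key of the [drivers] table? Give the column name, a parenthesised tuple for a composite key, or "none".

(priority, weight)

A table-level PRIMARY KEY clause names 2 columns: priority, weight.
This is a composite key — the combination is unique, not each column individually.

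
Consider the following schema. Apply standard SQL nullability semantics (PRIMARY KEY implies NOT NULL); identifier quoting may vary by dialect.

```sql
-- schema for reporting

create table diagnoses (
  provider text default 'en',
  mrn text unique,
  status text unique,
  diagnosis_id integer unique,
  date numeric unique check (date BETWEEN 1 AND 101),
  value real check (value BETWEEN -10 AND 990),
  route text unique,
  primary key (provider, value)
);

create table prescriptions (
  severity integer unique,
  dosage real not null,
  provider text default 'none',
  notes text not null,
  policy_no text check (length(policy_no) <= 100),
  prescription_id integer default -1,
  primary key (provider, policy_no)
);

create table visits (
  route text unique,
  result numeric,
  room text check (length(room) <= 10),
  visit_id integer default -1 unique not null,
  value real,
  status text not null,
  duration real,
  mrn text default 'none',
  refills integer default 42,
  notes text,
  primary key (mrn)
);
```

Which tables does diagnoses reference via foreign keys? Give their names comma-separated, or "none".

none

No column in diagnoses has a REFERENCES clause.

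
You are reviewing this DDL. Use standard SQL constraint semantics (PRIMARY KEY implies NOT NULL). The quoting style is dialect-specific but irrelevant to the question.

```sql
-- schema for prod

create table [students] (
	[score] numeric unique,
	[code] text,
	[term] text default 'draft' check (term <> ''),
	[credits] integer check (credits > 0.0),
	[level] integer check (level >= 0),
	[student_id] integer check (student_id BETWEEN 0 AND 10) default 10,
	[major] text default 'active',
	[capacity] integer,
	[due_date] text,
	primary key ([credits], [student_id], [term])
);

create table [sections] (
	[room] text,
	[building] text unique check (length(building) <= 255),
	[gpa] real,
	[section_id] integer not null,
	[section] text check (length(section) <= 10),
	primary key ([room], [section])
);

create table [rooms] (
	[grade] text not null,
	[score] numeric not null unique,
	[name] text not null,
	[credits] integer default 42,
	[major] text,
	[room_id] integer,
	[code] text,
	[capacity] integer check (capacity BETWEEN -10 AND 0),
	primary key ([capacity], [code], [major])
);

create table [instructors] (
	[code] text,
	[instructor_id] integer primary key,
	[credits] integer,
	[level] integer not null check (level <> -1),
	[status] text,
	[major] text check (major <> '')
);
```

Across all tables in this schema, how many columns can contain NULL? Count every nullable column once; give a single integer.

students: 6 nullable (score, code, level, major, capacity, due_date — PK (credits, student_id, term) and explicit NOT NULL columns excluded).
sections: 2 nullable (building, gpa — PK (room, section) and explicit NOT NULL columns excluded).
rooms: 2 nullable (credits, room_id — PK (capacity, code, major) and explicit NOT NULL columns excluded).
instructors: 4 nullable (code, credits, status, major — PK (instructor_id) and explicit NOT NULL columns excluded).
Total: 6 + 2 + 2 + 4 = 14.

14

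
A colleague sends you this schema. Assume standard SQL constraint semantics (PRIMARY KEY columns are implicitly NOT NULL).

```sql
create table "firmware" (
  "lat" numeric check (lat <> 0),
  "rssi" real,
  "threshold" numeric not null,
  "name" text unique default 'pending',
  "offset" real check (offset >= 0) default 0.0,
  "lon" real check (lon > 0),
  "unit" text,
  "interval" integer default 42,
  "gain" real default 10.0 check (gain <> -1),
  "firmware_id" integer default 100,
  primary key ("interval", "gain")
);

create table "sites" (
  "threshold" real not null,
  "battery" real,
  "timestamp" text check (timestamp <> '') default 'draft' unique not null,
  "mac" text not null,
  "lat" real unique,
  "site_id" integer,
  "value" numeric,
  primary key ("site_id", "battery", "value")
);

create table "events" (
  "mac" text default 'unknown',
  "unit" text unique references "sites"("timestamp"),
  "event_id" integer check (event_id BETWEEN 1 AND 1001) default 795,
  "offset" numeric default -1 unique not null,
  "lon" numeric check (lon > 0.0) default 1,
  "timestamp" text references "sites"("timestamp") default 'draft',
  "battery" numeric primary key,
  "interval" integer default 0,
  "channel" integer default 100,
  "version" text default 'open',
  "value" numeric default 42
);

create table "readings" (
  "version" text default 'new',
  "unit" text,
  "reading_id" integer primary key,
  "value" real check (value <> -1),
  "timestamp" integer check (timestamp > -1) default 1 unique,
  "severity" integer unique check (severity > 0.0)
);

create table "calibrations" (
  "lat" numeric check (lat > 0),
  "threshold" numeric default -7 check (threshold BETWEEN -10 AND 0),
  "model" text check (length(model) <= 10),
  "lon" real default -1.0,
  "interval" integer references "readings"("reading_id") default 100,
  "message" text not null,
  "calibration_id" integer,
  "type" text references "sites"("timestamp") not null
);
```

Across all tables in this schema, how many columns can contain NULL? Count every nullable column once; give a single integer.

28

firmware: 7 nullable (lat, rssi, name, offset, lon, unit, firmware_id — PK (interval, gain) and explicit NOT NULL columns excluded).
sites: 1 nullable (lat — PK (site_id, battery, value) and explicit NOT NULL columns excluded).
events: 9 nullable (mac, unit, event_id, lon, timestamp, interval, channel, version, value — PK (battery) and explicit NOT NULL columns excluded).
readings: 5 nullable (version, unit, value, timestamp, severity — PK (reading_id) and explicit NOT NULL columns excluded).
calibrations: 6 nullable (lat, threshold, model, lon, interval, calibration_id — PK none and explicit NOT NULL columns excluded).
Total: 7 + 1 + 9 + 5 + 6 = 28.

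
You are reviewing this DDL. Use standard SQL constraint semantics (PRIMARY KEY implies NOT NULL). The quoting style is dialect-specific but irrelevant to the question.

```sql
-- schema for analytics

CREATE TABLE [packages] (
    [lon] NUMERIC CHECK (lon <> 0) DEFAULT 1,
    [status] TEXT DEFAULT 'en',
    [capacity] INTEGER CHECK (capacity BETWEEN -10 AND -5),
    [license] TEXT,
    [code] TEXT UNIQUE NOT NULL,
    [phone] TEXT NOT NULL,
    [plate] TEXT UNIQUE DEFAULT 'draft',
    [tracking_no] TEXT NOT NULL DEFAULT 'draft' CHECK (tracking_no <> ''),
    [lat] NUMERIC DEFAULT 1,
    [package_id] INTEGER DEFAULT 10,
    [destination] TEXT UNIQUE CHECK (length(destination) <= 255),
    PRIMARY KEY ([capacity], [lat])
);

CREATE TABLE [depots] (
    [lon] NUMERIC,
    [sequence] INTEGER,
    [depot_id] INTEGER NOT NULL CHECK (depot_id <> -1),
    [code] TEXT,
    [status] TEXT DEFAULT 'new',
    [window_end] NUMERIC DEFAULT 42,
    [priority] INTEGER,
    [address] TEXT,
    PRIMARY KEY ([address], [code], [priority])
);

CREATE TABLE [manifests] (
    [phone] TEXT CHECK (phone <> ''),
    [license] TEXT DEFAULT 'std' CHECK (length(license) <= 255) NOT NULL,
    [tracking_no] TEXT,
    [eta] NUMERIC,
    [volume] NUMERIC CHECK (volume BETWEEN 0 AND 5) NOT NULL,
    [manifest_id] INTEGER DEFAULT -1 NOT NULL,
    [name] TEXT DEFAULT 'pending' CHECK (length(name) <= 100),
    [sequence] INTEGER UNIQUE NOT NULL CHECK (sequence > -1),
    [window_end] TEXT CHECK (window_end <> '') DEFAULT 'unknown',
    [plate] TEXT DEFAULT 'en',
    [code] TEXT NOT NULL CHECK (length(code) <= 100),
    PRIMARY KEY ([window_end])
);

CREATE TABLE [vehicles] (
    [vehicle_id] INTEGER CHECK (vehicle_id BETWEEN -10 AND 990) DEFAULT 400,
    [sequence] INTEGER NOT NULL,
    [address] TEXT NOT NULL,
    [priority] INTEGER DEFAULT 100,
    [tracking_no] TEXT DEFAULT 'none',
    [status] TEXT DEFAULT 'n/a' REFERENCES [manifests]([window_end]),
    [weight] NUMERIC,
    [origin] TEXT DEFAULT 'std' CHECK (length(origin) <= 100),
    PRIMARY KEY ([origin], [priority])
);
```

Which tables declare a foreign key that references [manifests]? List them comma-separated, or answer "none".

vehicles

- vehicles.status references manifests(window_end).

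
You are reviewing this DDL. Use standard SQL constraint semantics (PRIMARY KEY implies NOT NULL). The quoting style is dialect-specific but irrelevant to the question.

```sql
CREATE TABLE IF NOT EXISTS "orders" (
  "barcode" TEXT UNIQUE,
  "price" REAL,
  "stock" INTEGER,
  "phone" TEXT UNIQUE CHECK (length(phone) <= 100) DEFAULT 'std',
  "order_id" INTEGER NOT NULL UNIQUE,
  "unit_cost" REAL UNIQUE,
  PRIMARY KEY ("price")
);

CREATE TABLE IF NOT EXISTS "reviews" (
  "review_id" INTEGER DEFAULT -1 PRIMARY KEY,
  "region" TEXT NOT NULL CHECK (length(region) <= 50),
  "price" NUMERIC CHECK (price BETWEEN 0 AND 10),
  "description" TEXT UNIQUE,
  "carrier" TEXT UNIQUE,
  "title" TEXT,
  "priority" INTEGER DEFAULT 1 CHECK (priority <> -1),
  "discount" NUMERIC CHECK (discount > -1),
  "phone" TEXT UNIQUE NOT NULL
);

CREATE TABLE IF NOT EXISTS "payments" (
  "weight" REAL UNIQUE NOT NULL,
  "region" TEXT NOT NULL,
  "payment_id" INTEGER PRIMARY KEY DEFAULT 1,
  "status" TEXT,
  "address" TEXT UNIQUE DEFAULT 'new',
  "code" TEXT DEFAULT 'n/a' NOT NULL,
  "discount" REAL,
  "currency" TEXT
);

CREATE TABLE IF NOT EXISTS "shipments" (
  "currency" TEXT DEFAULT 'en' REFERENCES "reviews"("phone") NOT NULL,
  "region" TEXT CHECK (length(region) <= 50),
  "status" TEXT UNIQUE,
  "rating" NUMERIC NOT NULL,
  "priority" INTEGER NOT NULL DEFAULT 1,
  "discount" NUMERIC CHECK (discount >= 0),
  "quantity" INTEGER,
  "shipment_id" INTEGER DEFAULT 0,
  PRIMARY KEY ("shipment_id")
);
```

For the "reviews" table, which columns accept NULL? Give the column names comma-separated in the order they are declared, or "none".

price, description, carrier, title, priority, discount

- review_id: part of the PRIMARY KEY, which implies NOT NULL → not nullable.
- region: declared NOT NULL → not nullable.
- price: CHECK does not forbid NULL (a CHECK constraint passes when its expression is NULL) → nullable.
- description: UNIQUE does not imply NOT NULL → nullable.
- carrier: UNIQUE does not imply NOT NULL → nullable.
- title: no NOT NULL constraint applies → nullable.
- priority: CHECK does not forbid NULL (a CHECK constraint passes when its expression is NULL) → nullable.
- discount: CHECK does not forbid NULL (a CHECK constraint passes when its expression is NULL) → nullable.
- phone: declared NOT NULL → not nullable.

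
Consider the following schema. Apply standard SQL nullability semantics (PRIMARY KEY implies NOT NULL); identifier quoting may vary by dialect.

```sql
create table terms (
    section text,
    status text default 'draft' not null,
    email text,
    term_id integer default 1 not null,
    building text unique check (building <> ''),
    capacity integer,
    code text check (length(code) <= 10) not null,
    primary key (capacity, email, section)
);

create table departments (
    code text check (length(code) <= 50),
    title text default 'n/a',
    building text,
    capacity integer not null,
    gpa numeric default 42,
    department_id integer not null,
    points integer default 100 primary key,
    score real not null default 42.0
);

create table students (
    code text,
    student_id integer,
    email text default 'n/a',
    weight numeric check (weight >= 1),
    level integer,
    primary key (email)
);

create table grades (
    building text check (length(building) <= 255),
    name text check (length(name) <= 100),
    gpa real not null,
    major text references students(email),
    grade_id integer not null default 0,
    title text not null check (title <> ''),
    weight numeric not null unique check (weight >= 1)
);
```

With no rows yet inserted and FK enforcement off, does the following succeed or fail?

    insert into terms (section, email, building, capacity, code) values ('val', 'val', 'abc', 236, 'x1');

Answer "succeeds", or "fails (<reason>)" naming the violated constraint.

succeeds

NOT NULL columns: capacity is supplied; code is supplied; email is supplied; section is supplied; status defaults to 'draft'; term_id defaults to 1.
CHECK constraints: 'abc' satisfies (building <> ''); 'x1' satisfies (length(code) <= 10).
No constraint is violated.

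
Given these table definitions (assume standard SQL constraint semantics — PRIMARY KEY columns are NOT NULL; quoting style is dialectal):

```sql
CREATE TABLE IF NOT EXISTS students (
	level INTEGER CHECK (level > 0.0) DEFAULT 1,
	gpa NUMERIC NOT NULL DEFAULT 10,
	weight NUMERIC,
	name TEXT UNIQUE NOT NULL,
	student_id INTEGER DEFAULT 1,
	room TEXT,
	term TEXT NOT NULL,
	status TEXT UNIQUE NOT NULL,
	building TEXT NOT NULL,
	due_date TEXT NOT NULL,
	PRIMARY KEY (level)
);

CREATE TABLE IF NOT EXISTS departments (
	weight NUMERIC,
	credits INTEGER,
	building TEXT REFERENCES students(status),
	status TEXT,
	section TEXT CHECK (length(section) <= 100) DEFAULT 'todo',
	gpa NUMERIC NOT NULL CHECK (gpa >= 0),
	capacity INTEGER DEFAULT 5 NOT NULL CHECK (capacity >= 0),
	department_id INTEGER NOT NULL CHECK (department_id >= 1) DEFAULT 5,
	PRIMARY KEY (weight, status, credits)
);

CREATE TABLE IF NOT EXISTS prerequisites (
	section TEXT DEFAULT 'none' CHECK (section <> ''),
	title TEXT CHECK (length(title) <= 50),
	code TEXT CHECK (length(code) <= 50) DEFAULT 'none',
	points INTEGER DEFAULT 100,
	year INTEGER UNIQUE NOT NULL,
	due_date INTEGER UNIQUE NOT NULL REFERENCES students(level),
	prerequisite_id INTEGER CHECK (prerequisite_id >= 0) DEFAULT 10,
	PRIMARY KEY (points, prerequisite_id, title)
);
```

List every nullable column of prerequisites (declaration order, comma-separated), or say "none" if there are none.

section, code

- section: CHECK does not forbid NULL (a CHECK constraint passes when its expression is NULL) → nullable.
- title: part of the PRIMARY KEY, which implies NOT NULL → not nullable.
- code: CHECK does not forbid NULL (a CHECK constraint passes when its expression is NULL) → nullable.
- points: part of the PRIMARY KEY, which implies NOT NULL → not nullable.
- year: declared NOT NULL → not nullable.
- due_date: declared NOT NULL → not nullable.
- prerequisite_id: part of the PRIMARY KEY, which implies NOT NULL → not nullable.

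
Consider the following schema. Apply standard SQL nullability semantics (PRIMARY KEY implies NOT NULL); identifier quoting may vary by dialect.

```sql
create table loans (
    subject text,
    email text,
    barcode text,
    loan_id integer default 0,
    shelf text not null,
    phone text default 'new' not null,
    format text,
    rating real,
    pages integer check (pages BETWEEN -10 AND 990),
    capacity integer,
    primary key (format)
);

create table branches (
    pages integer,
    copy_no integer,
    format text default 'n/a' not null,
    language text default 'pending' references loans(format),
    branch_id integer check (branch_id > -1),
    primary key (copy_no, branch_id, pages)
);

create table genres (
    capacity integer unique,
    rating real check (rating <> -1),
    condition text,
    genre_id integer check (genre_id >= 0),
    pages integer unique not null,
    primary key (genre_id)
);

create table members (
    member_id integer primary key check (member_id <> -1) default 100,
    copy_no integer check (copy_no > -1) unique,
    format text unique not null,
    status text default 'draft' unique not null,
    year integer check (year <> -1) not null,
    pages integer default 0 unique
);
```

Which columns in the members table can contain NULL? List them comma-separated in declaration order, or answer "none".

- member_id: part of the PRIMARY KEY, which implies NOT NULL → not nullable.
- copy_no: CHECK does not forbid NULL (a CHECK constraint passes when its expression is NULL) → nullable.
- format: declared NOT NULL → not nullable.
- status: declared NOT NULL → not nullable.
- year: declared NOT NULL → not nullable.
- pages: UNIQUE does not imply NOT NULL → nullable.

copy_no, pages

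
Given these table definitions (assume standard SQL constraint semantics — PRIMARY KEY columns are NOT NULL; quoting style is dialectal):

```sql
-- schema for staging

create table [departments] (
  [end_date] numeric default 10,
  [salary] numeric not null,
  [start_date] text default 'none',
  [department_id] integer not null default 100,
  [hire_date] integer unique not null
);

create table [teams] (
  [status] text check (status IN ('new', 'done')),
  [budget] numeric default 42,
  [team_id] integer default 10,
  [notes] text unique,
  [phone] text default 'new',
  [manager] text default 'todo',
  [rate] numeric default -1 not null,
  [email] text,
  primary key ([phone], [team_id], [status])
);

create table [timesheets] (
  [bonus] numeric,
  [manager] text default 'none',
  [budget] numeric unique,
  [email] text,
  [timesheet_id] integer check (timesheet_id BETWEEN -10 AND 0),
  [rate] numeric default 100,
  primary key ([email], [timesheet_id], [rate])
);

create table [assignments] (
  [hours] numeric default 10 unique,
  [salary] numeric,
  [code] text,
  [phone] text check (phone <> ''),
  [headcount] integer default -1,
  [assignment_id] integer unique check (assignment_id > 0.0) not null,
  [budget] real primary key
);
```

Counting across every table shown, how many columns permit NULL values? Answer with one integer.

14

departments: 2 nullable (end_date, start_date — PK none and explicit NOT NULL columns excluded).
teams: 4 nullable (budget, notes, manager, email — PK (phone, team_id, status) and explicit NOT NULL columns excluded).
timesheets: 3 nullable (bonus, manager, budget — PK (email, timesheet_id, rate) and explicit NOT NULL columns excluded).
assignments: 5 nullable (hours, salary, code, phone, headcount — PK (budget) and explicit NOT NULL columns excluded).
Total: 2 + 4 + 3 + 5 = 14.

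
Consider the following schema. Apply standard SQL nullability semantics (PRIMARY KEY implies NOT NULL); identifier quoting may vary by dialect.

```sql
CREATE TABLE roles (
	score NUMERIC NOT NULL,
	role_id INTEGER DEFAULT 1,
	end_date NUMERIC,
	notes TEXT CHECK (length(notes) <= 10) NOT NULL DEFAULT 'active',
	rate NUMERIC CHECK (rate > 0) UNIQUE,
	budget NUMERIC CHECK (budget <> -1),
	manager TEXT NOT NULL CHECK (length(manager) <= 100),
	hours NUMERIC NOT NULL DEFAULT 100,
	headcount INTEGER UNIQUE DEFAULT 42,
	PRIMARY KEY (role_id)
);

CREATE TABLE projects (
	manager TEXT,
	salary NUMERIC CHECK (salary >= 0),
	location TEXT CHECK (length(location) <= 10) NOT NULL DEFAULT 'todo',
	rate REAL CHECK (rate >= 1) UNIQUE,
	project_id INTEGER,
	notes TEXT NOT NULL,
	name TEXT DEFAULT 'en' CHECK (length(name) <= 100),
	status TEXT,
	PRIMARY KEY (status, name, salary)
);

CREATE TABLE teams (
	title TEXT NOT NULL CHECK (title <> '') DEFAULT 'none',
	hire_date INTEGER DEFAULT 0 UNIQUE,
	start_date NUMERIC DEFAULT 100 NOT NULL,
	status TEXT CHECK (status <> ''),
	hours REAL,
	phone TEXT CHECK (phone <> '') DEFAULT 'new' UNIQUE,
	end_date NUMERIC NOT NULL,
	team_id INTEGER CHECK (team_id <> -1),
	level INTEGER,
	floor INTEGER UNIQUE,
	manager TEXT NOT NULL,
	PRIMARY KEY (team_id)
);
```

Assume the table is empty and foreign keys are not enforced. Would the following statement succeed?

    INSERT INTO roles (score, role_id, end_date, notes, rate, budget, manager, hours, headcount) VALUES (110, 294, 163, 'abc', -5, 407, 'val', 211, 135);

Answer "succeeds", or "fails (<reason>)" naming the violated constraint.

fails (CHECK on rate)

The value -5 for rate violates CHECK (rate > 0).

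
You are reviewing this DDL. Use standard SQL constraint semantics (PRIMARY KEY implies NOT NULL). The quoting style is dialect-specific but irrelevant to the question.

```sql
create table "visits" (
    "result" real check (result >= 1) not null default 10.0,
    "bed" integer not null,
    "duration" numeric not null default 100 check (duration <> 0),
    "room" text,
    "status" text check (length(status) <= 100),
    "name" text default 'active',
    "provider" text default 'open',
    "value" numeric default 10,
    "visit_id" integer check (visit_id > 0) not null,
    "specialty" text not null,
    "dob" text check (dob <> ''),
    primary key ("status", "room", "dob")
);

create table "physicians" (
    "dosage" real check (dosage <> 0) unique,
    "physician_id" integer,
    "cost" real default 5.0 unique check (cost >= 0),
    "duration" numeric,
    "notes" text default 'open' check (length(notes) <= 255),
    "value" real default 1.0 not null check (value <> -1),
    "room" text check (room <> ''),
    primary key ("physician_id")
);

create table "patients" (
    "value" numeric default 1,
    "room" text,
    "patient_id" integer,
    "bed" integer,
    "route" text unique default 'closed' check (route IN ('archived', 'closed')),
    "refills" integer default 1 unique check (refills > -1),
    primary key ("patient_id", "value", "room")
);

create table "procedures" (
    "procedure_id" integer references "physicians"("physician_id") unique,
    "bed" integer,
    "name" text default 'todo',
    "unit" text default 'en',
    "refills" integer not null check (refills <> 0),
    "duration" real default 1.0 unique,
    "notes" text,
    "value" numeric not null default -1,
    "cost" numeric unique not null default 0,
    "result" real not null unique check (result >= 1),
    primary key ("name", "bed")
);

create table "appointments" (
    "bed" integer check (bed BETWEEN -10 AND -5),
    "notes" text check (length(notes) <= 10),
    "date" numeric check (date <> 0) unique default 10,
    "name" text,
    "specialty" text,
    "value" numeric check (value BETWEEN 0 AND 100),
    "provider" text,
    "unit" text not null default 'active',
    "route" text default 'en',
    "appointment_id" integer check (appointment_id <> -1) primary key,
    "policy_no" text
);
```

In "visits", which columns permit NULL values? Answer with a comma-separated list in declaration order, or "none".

name, provider, value

- result: declared NOT NULL → not nullable.
- bed: declared NOT NULL → not nullable.
- duration: declared NOT NULL → not nullable.
- room: part of the PRIMARY KEY, which implies NOT NULL → not nullable.
- status: part of the PRIMARY KEY, which implies NOT NULL → not nullable.
- name: DEFAULT only fills an omitted column; an explicit NULL is still allowed → nullable.
- provider: DEFAULT only fills an omitted column; an explicit NULL is still allowed → nullable.
- value: DEFAULT only fills an omitted column; an explicit NULL is still allowed → nullable.
- visit_id: declared NOT NULL → not nullable.
- specialty: declared NOT NULL → not nullable.
- dob: part of the PRIMARY KEY, which implies NOT NULL → not nullable.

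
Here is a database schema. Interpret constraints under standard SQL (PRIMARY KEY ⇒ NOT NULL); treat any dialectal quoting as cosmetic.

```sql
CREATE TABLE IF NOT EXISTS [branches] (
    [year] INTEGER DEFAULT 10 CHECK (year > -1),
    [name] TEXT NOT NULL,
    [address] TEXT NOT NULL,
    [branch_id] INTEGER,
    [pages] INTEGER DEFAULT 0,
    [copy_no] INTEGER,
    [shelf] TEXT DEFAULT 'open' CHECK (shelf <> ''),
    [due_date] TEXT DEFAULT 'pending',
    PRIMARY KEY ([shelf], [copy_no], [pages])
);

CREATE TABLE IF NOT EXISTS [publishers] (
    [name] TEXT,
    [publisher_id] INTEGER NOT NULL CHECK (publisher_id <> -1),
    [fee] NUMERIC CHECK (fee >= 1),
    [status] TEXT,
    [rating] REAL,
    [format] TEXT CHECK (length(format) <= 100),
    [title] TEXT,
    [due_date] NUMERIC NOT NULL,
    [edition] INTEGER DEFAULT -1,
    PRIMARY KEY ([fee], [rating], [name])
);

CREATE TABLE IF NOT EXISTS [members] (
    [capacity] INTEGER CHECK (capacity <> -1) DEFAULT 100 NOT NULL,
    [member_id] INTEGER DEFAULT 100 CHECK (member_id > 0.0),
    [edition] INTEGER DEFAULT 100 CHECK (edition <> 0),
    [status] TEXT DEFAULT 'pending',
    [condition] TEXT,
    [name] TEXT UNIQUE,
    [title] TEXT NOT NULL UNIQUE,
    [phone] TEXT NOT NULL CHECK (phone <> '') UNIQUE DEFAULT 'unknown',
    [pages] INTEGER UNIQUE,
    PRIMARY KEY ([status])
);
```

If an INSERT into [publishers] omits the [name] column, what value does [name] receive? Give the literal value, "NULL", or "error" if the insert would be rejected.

name has no DEFAULT clause.
Omitting it would insert NULL, but it is part of the PRIMARY KEY, so the INSERT fails.

error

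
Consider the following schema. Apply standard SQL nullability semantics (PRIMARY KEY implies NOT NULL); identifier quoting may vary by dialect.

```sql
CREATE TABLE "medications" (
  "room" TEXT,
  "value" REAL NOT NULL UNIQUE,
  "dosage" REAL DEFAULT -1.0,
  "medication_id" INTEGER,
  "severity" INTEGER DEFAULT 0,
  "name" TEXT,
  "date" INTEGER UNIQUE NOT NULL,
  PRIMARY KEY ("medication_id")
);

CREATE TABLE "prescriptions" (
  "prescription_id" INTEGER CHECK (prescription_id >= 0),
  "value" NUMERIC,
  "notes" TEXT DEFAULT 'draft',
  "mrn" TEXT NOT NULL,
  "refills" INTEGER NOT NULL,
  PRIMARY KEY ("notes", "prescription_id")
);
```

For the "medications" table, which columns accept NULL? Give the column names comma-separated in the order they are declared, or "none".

- room: no NOT NULL constraint applies → nullable.
- value: declared NOT NULL → not nullable.
- dosage: DEFAULT only fills an omitted column; an explicit NULL is still allowed → nullable.
- medication_id: part of the PRIMARY KEY, which implies NOT NULL → not nullable.
- severity: DEFAULT only fills an omitted column; an explicit NULL is still allowed → nullable.
- name: no NOT NULL constraint applies → nullable.
- date: declared NOT NULL → not nullable.

room, dosage, severity, name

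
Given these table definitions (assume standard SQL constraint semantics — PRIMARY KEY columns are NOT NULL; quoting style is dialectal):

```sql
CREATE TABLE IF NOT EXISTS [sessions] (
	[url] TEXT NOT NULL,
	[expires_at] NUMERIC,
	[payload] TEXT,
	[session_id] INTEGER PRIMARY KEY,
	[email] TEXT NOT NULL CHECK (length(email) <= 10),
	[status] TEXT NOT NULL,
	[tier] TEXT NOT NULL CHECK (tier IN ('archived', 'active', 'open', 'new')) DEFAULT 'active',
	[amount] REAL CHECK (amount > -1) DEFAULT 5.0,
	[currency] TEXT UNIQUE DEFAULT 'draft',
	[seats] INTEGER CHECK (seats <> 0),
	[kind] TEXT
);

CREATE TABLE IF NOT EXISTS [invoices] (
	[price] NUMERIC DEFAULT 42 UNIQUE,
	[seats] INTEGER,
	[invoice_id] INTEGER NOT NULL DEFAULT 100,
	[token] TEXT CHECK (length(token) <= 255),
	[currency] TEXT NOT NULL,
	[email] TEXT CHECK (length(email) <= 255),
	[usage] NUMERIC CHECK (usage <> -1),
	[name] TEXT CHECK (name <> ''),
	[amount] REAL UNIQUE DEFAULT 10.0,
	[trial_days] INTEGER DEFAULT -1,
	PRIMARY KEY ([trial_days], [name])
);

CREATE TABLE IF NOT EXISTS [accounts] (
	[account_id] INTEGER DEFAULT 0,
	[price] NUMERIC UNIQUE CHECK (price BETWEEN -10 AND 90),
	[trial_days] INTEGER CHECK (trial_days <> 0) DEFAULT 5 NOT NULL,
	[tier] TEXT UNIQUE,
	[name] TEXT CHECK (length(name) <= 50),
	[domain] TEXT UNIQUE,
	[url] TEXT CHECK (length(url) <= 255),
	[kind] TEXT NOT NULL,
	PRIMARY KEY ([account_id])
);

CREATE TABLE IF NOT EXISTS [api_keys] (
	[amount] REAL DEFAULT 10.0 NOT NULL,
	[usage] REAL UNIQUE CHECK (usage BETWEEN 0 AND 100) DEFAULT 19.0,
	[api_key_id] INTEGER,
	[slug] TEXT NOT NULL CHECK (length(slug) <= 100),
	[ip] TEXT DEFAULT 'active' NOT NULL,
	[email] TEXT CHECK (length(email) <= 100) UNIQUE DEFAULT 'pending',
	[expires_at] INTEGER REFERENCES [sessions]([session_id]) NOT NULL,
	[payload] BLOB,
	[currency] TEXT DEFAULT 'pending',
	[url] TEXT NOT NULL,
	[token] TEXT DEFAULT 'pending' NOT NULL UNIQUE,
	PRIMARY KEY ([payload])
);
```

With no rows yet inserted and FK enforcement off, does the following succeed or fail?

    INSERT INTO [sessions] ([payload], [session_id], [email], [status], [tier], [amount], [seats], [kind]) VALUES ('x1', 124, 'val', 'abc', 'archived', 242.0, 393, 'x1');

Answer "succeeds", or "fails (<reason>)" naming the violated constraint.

url is omitted from the column list and has no DEFAULT, so it would receive NULL.
But url is declared NOT NULL.

fails (NOT NULL on url)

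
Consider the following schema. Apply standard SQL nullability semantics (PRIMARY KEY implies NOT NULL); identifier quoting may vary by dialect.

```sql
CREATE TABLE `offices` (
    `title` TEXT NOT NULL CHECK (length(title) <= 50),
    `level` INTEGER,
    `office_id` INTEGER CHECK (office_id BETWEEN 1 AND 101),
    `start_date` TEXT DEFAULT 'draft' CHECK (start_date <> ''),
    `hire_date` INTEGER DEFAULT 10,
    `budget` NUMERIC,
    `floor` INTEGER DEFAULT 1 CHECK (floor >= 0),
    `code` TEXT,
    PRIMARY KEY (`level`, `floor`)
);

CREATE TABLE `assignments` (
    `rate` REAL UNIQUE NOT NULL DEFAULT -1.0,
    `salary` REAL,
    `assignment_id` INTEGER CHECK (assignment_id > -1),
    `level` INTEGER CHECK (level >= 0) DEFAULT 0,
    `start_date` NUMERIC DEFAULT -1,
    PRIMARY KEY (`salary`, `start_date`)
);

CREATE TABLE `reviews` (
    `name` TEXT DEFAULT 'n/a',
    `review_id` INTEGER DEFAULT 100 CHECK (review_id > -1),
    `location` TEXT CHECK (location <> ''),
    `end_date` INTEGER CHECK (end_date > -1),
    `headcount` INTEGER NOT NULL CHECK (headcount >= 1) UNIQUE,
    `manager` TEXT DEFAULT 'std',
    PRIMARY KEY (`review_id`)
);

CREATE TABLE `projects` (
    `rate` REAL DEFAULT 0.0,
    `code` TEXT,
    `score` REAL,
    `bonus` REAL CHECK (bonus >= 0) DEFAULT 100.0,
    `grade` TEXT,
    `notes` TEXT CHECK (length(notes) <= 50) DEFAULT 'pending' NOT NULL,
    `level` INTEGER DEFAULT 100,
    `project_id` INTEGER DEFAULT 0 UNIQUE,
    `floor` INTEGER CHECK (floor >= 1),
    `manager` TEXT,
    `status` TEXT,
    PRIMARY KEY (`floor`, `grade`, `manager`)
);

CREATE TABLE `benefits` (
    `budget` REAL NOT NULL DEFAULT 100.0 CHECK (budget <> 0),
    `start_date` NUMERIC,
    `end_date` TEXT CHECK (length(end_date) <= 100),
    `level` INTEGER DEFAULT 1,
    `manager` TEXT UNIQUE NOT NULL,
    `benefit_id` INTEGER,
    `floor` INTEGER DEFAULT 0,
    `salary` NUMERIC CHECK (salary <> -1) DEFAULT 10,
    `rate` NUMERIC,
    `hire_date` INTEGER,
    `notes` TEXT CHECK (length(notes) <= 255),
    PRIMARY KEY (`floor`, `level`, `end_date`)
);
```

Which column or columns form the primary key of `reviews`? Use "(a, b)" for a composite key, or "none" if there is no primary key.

review_id is declared PRIMARY KEY as a table-level PRIMARY KEY clause.

review_id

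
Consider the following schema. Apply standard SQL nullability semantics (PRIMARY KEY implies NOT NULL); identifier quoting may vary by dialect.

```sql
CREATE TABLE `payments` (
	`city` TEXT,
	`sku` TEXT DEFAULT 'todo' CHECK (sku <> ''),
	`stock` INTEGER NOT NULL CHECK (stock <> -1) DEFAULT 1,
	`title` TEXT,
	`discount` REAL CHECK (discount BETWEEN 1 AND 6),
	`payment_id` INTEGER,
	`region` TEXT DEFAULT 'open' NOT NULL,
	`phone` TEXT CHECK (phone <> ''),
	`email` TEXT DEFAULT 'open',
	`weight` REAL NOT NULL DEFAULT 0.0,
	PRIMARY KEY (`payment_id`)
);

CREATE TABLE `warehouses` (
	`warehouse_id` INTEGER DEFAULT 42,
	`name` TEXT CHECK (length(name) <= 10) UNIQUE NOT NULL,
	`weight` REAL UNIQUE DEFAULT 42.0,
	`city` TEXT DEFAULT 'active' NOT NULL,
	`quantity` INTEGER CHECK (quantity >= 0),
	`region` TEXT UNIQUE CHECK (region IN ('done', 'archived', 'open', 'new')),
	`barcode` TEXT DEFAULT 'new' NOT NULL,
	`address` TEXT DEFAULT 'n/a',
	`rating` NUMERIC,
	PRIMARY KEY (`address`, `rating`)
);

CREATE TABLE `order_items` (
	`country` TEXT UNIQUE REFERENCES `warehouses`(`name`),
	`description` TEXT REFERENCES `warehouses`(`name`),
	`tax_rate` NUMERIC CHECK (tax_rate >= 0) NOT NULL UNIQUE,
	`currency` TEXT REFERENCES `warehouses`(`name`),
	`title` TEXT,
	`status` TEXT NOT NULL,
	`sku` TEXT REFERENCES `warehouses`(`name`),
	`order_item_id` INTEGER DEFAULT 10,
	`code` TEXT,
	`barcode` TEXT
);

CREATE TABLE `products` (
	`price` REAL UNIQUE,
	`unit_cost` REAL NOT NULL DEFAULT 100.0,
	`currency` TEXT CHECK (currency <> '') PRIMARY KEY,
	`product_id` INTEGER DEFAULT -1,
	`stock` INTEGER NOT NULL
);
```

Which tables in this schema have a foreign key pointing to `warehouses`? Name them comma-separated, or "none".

- order_items.country references warehouses(name).
- order_items.description references warehouses(name).
- order_items.currency references warehouses(name).
- order_items.sku references warehouses(name).

order_items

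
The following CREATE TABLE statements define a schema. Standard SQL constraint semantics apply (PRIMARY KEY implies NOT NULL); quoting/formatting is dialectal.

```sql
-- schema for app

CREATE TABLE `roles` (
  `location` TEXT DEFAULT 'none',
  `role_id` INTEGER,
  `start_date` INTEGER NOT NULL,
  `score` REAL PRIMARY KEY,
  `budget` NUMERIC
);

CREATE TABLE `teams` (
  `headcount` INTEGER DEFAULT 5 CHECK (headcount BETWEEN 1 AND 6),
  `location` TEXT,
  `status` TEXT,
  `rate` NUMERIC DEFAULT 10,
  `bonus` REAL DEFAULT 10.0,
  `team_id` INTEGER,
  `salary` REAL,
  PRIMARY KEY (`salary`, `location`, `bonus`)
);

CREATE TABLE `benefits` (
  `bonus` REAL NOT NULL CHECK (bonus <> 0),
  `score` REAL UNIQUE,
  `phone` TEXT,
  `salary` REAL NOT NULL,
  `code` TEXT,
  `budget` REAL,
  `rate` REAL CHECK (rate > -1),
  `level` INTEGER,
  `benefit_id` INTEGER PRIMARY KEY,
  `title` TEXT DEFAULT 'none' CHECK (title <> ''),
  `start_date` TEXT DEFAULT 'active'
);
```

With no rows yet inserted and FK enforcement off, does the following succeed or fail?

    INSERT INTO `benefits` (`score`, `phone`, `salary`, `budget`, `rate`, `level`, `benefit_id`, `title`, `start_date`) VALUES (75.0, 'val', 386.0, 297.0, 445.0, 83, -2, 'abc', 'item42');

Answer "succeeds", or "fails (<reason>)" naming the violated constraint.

fails (NOT NULL on bonus)

bonus is omitted from the column list and has no DEFAULT, so it would receive NULL.
But bonus is declared NOT NULL.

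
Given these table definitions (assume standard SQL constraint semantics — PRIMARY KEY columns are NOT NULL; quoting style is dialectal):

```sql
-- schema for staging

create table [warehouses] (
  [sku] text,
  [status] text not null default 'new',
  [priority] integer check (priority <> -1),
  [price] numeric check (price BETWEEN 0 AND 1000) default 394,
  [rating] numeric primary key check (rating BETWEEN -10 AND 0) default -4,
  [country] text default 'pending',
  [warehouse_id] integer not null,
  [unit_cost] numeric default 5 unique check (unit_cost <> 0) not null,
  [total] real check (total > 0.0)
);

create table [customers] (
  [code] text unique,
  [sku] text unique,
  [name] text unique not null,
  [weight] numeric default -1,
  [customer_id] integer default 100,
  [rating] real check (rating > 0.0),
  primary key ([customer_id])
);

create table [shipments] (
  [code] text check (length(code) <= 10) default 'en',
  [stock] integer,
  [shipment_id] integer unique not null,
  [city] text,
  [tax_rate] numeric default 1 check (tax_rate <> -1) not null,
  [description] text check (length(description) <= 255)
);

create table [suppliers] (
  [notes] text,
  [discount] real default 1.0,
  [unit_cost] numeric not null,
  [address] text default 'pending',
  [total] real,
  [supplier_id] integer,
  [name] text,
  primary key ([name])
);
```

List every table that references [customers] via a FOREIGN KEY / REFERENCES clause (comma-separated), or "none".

none

No REFERENCES clause anywhere in the schema names customers.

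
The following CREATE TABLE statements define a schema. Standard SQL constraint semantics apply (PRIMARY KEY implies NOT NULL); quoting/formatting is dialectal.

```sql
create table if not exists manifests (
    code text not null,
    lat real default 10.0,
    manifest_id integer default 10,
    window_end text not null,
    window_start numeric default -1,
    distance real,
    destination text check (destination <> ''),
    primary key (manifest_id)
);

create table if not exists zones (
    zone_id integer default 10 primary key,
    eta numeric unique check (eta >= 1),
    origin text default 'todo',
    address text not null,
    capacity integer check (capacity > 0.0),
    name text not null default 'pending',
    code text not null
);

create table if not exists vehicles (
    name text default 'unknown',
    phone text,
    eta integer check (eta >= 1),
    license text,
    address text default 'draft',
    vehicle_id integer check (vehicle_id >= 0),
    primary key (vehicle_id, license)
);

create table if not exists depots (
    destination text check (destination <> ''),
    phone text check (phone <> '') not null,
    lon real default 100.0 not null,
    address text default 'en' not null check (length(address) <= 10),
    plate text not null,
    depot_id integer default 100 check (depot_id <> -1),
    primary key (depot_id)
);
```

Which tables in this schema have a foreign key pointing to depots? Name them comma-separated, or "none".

none

No REFERENCES clause anywhere in the schema names depots.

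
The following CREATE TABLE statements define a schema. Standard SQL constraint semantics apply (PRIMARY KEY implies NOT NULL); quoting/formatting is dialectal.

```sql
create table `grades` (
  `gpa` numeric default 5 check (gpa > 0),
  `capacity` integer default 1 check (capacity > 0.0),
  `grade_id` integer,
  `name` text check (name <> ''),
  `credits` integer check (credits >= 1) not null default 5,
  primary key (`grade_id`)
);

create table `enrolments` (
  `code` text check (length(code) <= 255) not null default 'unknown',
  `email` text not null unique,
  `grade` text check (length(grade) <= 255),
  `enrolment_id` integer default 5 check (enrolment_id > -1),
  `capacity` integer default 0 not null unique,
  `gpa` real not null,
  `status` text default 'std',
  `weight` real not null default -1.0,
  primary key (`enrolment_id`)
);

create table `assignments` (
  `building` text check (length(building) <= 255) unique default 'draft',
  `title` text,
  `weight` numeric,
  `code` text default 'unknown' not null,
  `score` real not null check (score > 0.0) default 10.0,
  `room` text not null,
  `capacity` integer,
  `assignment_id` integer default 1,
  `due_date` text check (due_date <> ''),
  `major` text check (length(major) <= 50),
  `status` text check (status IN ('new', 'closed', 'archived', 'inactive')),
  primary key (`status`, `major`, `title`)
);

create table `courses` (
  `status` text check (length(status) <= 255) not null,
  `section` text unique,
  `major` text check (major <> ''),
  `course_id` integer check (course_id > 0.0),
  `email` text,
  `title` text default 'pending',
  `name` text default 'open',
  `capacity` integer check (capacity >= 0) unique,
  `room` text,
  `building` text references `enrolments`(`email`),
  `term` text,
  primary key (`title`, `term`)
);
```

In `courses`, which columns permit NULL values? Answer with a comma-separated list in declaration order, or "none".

section, major, course_id, email, name, capacity, room, building

- status: declared NOT NULL → not nullable.
- section: UNIQUE does not imply NOT NULL → nullable.
- major: CHECK does not forbid NULL (a CHECK constraint passes when its expression is NULL) → nullable.
- course_id: CHECK does not forbid NULL (a CHECK constraint passes when its expression is NULL) → nullable.
- email: no NOT NULL constraint applies → nullable.
- title: part of the PRIMARY KEY, which implies NOT NULL → not nullable.
- name: DEFAULT only fills an omitted column; an explicit NULL is still allowed → nullable.
- capacity: CHECK does not forbid NULL (a CHECK constraint passes when its expression is NULL) → nullable.
- room: no NOT NULL constraint applies → nullable.
- building: a foreign key column may be NULL unless separately constrained → nullable.
- term: part of the PRIMARY KEY, which implies NOT NULL → not nullable.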